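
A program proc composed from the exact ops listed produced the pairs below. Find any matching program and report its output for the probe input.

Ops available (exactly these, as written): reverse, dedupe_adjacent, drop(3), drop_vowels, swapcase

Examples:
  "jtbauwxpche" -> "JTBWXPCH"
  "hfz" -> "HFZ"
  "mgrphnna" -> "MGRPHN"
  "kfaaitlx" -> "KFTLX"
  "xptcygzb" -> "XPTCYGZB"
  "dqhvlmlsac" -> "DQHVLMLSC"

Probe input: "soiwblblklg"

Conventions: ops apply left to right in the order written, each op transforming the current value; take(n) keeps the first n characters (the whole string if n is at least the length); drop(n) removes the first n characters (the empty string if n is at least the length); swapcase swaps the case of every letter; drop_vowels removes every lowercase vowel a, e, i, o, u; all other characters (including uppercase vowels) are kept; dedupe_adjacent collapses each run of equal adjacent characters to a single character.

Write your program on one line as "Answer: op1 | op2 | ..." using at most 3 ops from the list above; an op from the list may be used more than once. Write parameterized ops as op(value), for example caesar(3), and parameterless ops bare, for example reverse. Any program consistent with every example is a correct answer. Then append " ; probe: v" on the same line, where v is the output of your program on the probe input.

drop_vowels | swapcase | dedupe_adjacent ; probe: "SWBLBLKLG"

Check, running the answer program on each example:
  "jtbauwxpche" -> "jtbwxpch" -> "JTBWXPCH" -> "JTBWXPCH"
  "hfz" -> "hfz" -> "HFZ" -> "HFZ"
  "mgrphnna" -> "mgrphnn" -> "MGRPHNN" -> "MGRPHN"
  "kfaaitlx" -> "kftlx" -> "KFTLX" -> "KFTLX"
  "xptcygzb" -> "xptcygzb" -> "XPTCYGZB" -> "XPTCYGZB"
  "dqhvlmlsac" -> "dqhvlmlsc" -> "DQHVLMLSC" -> "DQHVLMLSC"
  probe: "soiwblblklg" -> "swblblklg" -> "SWBLBLKLG" -> "SWBLBLKLG"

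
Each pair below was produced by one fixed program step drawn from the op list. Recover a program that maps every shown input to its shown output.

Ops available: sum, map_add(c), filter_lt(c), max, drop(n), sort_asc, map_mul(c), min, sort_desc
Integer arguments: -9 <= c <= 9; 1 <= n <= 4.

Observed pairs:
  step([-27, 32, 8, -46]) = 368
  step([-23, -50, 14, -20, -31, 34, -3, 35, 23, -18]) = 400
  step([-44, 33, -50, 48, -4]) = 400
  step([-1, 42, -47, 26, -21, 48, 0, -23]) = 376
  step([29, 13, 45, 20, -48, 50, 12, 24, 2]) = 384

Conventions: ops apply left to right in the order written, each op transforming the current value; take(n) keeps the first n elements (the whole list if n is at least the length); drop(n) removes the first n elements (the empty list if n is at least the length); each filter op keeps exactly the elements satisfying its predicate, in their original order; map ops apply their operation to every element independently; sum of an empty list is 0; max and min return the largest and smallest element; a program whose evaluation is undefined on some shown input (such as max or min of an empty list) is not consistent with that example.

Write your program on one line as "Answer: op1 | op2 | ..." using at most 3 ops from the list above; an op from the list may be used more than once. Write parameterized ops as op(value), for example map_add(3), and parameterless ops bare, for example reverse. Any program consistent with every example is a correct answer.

sort_asc | map_mul(-8) | max

Check, running the answer program on each example:
  [-27, 32, 8, -46] -> [-46, -27, 8, 32] -> [368, 216, -64, -256] -> 368
  [-23, -50, 14, -20, -31, 34, -3, 35, 23, -18] -> [-50, -31, -23, -20, -18, -3, 14, 23, 34, 35] -> [400, 248, 184, 160, 144, 24, -112, -184, -272, -280] -> 400
  [-44, 33, -50, 48, -4] -> [-50, -44, -4, 33, 48] -> [400, 352, 32, -264, -384] -> 400
  [-1, 42, -47, 26, -21, 48, 0, -23] -> [-47, -23, -21, -1, 0, 26, 42, 48] -> [376, 184, 168, 8, 0, -208, -336, -384] -> 376
  [29, 13, 45, 20, -48, 50, 12, 24, 2] -> [-48, 2, 12, 13, 20, 24, 29, 45, 50] -> [384, -16, -96, -104, -160, -192, -232, -360, -400] -> 384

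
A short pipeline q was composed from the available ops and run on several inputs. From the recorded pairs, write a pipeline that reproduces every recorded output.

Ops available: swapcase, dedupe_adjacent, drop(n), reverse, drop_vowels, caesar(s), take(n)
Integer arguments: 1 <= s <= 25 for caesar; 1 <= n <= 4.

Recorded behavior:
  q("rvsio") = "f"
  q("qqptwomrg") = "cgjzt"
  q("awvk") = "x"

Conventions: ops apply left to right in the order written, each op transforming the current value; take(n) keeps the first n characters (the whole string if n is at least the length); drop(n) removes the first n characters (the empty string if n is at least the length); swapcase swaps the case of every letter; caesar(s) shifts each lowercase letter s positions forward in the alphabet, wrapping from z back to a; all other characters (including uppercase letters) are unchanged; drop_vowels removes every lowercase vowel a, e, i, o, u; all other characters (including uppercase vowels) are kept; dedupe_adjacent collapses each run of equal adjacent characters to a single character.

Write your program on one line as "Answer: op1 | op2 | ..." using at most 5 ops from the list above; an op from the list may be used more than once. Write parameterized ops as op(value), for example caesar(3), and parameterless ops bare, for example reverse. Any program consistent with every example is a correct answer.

dedupe_adjacent | drop_vowels | drop(1) | caesar(13) | drop_vowels

Check, running the answer program on each example:
  "rvsio" -> "rvsio" -> "rvs" -> "vs" -> "if" -> "f"
  "qqptwomrg" -> "qptwomrg" -> "qptwmrg" -> "ptwmrg" -> "cgjzet" -> "cgjzt"
  "awvk" -> "awvk" -> "wvk" -> "vk" -> "ix" -> "x"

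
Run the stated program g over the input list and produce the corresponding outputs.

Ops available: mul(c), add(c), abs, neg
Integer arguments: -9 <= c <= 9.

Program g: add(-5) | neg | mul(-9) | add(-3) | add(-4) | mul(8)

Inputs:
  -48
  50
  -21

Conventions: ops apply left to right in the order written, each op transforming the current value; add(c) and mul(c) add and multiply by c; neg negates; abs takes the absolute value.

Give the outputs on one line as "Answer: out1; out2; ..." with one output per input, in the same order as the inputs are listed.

-3872; 3184; -1928

Execution, op by op:
  -48 -> -53 -> 53 -> -477 -> -480 -> -484 -> -3872
  50 -> 45 -> -45 -> 405 -> 402 -> 398 -> 3184
  -21 -> -26 -> 26 -> -234 -> -237 -> -241 -> -1928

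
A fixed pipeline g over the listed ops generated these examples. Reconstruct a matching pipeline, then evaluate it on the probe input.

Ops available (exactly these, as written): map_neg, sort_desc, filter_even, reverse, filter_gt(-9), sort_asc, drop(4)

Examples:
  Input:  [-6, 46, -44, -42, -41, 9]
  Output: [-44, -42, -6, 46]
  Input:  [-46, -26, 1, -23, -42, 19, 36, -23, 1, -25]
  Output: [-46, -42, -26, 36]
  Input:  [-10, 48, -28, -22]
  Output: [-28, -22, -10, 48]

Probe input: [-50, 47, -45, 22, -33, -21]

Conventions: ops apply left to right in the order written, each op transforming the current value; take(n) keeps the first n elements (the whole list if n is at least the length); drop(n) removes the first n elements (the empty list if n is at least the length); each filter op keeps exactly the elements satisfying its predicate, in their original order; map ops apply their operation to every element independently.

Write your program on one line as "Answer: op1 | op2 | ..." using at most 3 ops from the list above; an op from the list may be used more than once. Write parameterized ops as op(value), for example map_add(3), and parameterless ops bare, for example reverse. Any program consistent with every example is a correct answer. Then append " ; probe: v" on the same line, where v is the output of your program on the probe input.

sort_desc | sort_asc | filter_even ; probe: [-50, 22]

Check, running the answer program on each example:
  [-6, 46, -44, -42, -41, 9] -> [46, 9, -6, -41, -42, -44] -> [-44, -42, -41, -6, 9, 46] -> [-44, -42, -6, 46]
  [-46, -26, 1, -23, -42, 19, 36, -23, 1, -25] -> [36, 19, 1, 1, -23, -23, -25, -26, -42, -46] -> [-46, -42, -26, -25, -23, -23, 1, 1, 19, 36] -> [-46, -42, -26, 36]
  [-10, 48, -28, -22] -> [48, -10, -22, -28] -> [-28, -22, -10, 48] -> [-28, -22, -10, 48]
  probe: [-50, 47, -45, 22, -33, -21] -> [47, 22, -21, -33, -45, -50] -> [-50, -45, -33, -21, 22, 47] -> [-50, 22]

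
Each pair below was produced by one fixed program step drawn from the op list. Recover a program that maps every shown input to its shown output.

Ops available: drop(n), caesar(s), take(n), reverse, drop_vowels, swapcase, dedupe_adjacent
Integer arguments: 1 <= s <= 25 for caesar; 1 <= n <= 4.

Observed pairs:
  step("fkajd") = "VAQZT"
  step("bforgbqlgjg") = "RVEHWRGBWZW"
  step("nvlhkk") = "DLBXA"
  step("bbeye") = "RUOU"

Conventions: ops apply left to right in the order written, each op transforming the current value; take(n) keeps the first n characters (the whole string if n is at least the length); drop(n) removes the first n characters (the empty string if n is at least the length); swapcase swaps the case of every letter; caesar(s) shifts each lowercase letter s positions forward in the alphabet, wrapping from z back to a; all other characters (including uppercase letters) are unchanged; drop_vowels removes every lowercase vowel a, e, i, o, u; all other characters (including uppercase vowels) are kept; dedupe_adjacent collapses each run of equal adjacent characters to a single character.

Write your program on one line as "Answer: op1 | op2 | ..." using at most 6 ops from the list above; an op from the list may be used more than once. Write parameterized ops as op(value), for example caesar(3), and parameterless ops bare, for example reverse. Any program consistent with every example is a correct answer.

caesar(4) | caesar(20) | caesar(24) | caesar(20) | dedupe_adjacent | swapcase

Check, running the answer program on each example:
  "fkajd" -> "joenh" -> "diyhb" -> "bgwfz" -> "vaqzt" -> "vaqzt" -> "VAQZT"
  "bforgbqlgjg" -> "fjsvkfupknk" -> "zdmpezojehe" -> "xbkncxmhcfc" -> "rvehwrgbwzw" -> "rvehwrgbwzw" -> "RVEHWRGBWZW"
  "nvlhkk" -> "rzploo" -> "ltjfii" -> "jrhdgg" -> "dlbxaa" -> "dlbxa" -> "DLBXA"
  "bbeye" -> "ffici" -> "zzcwc" -> "xxaua" -> "rruou" -> "ruou" -> "RUOU"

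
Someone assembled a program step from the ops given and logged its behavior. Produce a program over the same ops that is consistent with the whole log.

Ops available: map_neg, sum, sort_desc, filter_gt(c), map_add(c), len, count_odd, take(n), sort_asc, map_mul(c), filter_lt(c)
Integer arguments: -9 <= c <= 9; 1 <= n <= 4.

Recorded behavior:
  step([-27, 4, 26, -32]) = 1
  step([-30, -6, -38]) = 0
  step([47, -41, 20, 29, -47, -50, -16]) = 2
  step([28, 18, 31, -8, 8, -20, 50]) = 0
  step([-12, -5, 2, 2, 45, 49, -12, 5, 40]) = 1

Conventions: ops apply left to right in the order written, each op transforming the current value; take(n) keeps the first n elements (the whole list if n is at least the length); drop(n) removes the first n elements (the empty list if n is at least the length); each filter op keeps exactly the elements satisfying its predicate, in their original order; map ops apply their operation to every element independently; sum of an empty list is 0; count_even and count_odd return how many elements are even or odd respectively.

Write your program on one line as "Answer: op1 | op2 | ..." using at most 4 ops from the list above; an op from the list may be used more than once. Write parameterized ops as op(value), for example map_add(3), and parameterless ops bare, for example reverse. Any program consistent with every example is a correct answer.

sort_desc | sort_asc | filter_lt(1) | count_odd

Check, running the answer program on each example:
  [-27, 4, 26, -32] -> [26, 4, -27, -32] -> [-32, -27, 4, 26] -> [-32, -27] -> 1
  [-30, -6, -38] -> [-6, -30, -38] -> [-38, -30, -6] -> [-38, -30, -6] -> 0
  [47, -41, 20, 29, -47, -50, -16] -> [47, 29, 20, -16, -41, -47, -50] -> [-50, -47, -41, -16, 20, 29, 47] -> [-50, -47, -41, -16] -> 2
  [28, 18, 31, -8, 8, -20, 50] -> [50, 31, 28, 18, 8, -8, -20] -> [-20, -8, 8, 18, 28, 31, 50] -> [-20, -8] -> 0
  [-12, -5, 2, 2, 45, 49, -12, 5, 40] -> [49, 45, 40, 5, 2, 2, -5, -12, -12] -> [-12, -12, -5, 2, 2, 5, 40, 45, 49] -> [-12, -12, -5] -> 1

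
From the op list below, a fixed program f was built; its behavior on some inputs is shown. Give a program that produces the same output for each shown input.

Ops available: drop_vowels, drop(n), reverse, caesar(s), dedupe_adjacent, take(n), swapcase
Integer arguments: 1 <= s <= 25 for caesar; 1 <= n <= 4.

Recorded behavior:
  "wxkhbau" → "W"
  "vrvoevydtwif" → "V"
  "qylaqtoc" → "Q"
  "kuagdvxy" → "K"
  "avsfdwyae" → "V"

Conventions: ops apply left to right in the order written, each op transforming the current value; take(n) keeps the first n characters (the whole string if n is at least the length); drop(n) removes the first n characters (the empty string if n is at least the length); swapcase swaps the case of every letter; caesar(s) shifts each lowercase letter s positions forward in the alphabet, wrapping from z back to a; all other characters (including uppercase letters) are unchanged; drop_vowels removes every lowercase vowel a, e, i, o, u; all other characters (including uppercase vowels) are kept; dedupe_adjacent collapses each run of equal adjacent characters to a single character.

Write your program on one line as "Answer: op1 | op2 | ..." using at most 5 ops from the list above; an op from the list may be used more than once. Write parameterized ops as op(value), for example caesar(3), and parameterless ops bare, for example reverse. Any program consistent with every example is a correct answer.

drop_vowels | swapcase | take(3) | take(1)

Check, running the answer program on each example:
  "wxkhbau" -> "wxkhb" -> "WXKHB" -> "WXK" -> "W"
  "vrvoevydtwif" -> "vrvvydtwf" -> "VRVVYDTWF" -> "VRV" -> "V"
  "qylaqtoc" -> "qylqtc" -> "QYLQTC" -> "QYL" -> "Q"
  "kuagdvxy" -> "kgdvxy" -> "KGDVXY" -> "KGD" -> "K"
  "avsfdwyae" -> "vsfdwy" -> "VSFDWY" -> "VSF" -> "V"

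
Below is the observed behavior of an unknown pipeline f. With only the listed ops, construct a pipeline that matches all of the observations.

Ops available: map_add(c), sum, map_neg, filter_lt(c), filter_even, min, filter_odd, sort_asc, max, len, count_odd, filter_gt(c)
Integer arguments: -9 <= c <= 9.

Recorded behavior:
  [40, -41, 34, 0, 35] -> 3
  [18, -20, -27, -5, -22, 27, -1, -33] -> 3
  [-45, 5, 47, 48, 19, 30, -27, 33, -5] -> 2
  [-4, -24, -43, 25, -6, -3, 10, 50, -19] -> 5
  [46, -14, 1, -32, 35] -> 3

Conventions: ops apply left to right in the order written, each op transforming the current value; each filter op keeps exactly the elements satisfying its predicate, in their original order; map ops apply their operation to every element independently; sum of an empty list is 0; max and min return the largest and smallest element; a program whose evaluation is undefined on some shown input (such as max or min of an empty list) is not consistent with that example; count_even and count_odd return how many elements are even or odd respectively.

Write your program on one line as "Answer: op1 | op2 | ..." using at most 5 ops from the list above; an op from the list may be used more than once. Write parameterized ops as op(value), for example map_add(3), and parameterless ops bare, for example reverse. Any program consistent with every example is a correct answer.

map_add(-5) | sort_asc | map_neg | filter_odd | len

Check, running the answer program on each example:
  [40, -41, 34, 0, 35] -> [35, -46, 29, -5, 30] -> [-46, -5, 29, 30, 35] -> [46, 5, -29, -30, -35] -> [5, -29, -35] -> 3
  [18, -20, -27, -5, -22, 27, -1, -33] -> [13, -25, -32, -10, -27, 22, -6, -38] -> [-38, -32, -27, -25, -10, -6, 13, 22] -> [38, 32, 27, 25, 10, 6, -13, -22] -> [27, 25, -13] -> 3
  [-45, 5, 47, 48, 19, 30, -27, 33, -5] -> [-50, 0, 42, 43, 14, 25, -32, 28, -10] -> [-50, -32, -10, 0, 14, 25, 28, 42, 43] -> [50, 32, 10, 0, -14, -25, -28, -42, -43] -> [-25, -43] -> 2
  [-4, -24, -43, 25, -6, -3, 10, 50, -19] -> [-9, -29, -48, 20, -11, -8, 5, 45, -24] -> [-48, -29, -24, -11, -9, -8, 5, 20, 45] -> [48, 29, 24, 11, 9, 8, -5, -20, -45] -> [29, 11, 9, -5, -45] -> 5
  [46, -14, 1, -32, 35] -> [41, -19, -4, -37, 30] -> [-37, -19, -4, 30, 41] -> [37, 19, 4, -30, -41] -> [37, 19, -41] -> 3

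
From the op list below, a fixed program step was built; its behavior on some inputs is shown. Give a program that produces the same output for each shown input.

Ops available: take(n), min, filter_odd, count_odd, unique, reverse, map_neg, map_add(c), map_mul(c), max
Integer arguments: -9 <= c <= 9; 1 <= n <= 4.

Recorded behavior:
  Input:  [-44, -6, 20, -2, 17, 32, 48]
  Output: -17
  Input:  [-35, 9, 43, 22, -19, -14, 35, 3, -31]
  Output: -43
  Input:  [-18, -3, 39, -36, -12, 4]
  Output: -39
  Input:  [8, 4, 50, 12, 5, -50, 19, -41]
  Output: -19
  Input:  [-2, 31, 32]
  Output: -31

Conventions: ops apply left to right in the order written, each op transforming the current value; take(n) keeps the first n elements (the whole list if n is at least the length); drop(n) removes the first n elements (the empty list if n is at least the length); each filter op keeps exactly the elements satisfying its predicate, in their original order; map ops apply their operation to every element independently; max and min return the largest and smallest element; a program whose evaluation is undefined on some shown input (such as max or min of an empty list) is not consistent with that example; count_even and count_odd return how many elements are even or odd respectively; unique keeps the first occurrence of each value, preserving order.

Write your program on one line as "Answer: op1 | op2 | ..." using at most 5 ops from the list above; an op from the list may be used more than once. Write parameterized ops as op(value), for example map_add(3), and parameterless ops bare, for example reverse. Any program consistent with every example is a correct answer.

map_neg | reverse | filter_odd | reverse | min

Check, running the answer program on each example:
  [-44, -6, 20, -2, 17, 32, 48] -> [44, 6, -20, 2, -17, -32, -48] -> [-48, -32, -17, 2, -20, 6, 44] -> [-17] -> [-17] -> -17
  [-35, 9, 43, 22, -19, -14, 35, 3, -31] -> [35, -9, -43, -22, 19, 14, -35, -3, 31] -> [31, -3, -35, 14, 19, -22, -43, -9, 35] -> [31, -3, -35, 19, -43, -9, 35] -> [35, -9, -43, 19, -35, -3, 31] -> -43
  [-18, -3, 39, -36, -12, 4] -> [18, 3, -39, 36, 12, -4] -> [-4, 12, 36, -39, 3, 18] -> [-39, 3] -> [3, -39] -> -39
  [8, 4, 50, 12, 5, -50, 19, -41] -> [-8, -4, -50, -12, -5, 50, -19, 41] -> [41, -19, 50, -5, -12, -50, -4, -8] -> [41, -19, -5] -> [-5, -19, 41] -> -19
  [-2, 31, 32] -> [2, -31, -32] -> [-32, -31, 2] -> [-31] -> [-31] -> -31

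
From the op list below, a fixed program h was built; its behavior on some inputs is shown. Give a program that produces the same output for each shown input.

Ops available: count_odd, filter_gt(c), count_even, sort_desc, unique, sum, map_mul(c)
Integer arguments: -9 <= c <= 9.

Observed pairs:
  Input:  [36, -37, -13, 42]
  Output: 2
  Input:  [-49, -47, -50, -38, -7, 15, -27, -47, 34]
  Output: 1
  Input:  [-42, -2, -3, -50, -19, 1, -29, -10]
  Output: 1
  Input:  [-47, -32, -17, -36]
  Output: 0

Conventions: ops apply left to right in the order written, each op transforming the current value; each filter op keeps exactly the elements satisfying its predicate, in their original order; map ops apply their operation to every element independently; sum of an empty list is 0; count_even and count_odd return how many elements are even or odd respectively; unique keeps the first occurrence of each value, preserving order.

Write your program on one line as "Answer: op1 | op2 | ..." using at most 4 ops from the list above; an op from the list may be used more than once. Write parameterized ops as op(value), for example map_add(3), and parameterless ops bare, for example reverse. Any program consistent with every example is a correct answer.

sort_desc | filter_gt(-9) | count_even

Check, running the answer program on each example:
  [36, -37, -13, 42] -> [42, 36, -13, -37] -> [42, 36] -> 2
  [-49, -47, -50, -38, -7, 15, -27, -47, 34] -> [34, 15, -7, -27, -38, -47, -47, -49, -50] -> [34, 15, -7] -> 1
  [-42, -2, -3, -50, -19, 1, -29, -10] -> [1, -2, -3, -10, -19, -29, -42, -50] -> [1, -2, -3] -> 1
  [-47, -32, -17, -36] -> [-17, -32, -36, -47] -> [] -> 0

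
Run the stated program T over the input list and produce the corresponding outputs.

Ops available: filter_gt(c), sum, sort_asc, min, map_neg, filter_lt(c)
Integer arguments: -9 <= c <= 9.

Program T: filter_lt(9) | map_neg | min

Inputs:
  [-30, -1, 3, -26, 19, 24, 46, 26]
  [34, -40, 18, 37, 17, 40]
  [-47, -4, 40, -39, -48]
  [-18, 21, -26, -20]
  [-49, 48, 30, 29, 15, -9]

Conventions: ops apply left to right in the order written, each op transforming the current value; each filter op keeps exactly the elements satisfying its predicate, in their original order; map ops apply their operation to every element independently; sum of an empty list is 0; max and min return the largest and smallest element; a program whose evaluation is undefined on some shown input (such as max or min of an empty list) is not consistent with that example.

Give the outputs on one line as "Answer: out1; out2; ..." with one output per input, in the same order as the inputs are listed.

Execution, op by op:
  [-30, -1, 3, -26, 19, 24, 46, 26] -> [-30, -1, 3, -26] -> [30, 1, -3, 26] -> -3
  [34, -40, 18, 37, 17, 40] -> [-40] -> [40] -> 40
  [-47, -4, 40, -39, -48] -> [-47, -4, -39, -48] -> [47, 4, 39, 48] -> 4
  [-18, 21, -26, -20] -> [-18, -26, -20] -> [18, 26, 20] -> 18
  [-49, 48, 30, 29, 15, -9] -> [-49, -9] -> [49, 9] -> 9

-3; 40; 4; 18; 9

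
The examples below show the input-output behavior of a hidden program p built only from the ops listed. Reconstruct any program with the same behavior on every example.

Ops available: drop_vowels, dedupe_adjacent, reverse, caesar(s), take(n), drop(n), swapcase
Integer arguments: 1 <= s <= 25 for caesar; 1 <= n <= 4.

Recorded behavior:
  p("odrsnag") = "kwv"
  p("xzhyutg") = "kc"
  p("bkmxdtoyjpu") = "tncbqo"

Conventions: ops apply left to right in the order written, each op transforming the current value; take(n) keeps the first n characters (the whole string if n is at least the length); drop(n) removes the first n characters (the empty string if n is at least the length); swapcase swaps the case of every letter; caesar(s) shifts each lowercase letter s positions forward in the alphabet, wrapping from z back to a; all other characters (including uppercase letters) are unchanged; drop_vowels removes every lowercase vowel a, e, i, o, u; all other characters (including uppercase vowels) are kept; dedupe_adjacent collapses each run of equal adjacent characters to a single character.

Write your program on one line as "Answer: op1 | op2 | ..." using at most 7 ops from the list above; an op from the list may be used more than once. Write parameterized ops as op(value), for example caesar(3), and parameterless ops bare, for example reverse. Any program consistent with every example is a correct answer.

drop_vowels | caesar(1) | drop(1) | drop_vowels | caesar(3) | reverse

Check, running the answer program on each example:
  "odrsnag" -> "drsng" -> "estoh" -> "stoh" -> "sth" -> "vwk" -> "kwv"
  "xzhyutg" -> "xzhytg" -> "yaizuh" -> "aizuh" -> "zh" -> "ck" -> "kc"
  "bkmxdtoyjpu" -> "bkmxdtyjp" -> "clnyeuzkq" -> "lnyeuzkq" -> "lnyzkq" -> "oqbcnt" -> "tncbqo"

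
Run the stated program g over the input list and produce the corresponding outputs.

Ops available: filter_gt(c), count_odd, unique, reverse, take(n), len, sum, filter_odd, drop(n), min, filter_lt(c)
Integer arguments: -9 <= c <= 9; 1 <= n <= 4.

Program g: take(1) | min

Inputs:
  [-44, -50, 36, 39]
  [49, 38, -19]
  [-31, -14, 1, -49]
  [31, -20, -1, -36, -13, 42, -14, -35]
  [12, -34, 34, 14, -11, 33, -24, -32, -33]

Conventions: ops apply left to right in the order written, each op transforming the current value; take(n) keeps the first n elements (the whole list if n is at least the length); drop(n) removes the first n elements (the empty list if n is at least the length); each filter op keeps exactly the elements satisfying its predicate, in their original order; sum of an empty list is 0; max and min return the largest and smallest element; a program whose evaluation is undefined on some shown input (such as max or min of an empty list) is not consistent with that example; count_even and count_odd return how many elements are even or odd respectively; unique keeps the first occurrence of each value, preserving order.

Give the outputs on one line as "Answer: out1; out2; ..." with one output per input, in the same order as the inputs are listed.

Execution, op by op:
  [-44, -50, 36, 39] -> [-44] -> -44
  [49, 38, -19] -> [49] -> 49
  [-31, -14, 1, -49] -> [-31] -> -31
  [31, -20, -1, -36, -13, 42, -14, -35] -> [31] -> 31
  [12, -34, 34, 14, -11, 33, -24, -32, -33] -> [12] -> 12

-44; 49; -31; 31; 12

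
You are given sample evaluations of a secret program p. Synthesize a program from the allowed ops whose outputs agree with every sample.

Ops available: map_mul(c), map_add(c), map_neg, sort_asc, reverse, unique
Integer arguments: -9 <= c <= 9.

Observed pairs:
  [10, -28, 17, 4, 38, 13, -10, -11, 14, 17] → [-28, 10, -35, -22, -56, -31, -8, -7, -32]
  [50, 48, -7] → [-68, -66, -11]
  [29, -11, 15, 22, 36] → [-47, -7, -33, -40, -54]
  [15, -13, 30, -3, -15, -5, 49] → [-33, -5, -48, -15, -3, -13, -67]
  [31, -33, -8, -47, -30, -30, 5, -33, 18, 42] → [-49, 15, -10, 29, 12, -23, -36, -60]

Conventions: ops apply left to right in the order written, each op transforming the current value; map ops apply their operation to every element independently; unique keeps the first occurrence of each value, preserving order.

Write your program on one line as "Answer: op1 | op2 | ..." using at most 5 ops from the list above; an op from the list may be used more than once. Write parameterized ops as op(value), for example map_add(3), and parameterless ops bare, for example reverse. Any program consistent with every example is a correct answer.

map_add(4) | unique | map_neg | map_add(-6) | map_add(-8)

Check, running the answer program on each example:
  [10, -28, 17, 4, 38, 13, -10, -11, 14, 17] -> [14, -24, 21, 8, 42, 17, -6, -7, 18, 21] -> [14, -24, 21, 8, 42, 17, -6, -7, 18] -> [-14, 24, -21, -8, -42, -17, 6, 7, -18] -> [-20, 18, -27, -14, -48, -23, 0, 1, -24] -> [-28, 10, -35, -22, -56, -31, -8, -7, -32]
  [50, 48, -7] -> [54, 52, -3] -> [54, 52, -3] -> [-54, -52, 3] -> [-60, -58, -3] -> [-68, -66, -11]
  [29, -11, 15, 22, 36] -> [33, -7, 19, 26, 40] -> [33, -7, 19, 26, 40] -> [-33, 7, -19, -26, -40] -> [-39, 1, -25, -32, -46] -> [-47, -7, -33, -40, -54]
  [15, -13, 30, -3, -15, -5, 49] -> [19, -9, 34, 1, -11, -1, 53] -> [19, -9, 34, 1, -11, -1, 53] -> [-19, 9, -34, -1, 11, 1, -53] -> [-25, 3, -40, -7, 5, -5, -59] -> [-33, -5, -48, -15, -3, -13, -67]
  [31, -33, -8, -47, -30, -30, 5, -33, 18, 42] -> [35, -29, -4, -43, -26, -26, 9, -29, 22, 46] -> [35, -29, -4, -43, -26, 9, 22, 46] -> [-35, 29, 4, 43, 26, -9, -22, -46] -> [-41, 23, -2, 37, 20, -15, -28, -52] -> [-49, 15, -10, 29, 12, -23, -36, -60]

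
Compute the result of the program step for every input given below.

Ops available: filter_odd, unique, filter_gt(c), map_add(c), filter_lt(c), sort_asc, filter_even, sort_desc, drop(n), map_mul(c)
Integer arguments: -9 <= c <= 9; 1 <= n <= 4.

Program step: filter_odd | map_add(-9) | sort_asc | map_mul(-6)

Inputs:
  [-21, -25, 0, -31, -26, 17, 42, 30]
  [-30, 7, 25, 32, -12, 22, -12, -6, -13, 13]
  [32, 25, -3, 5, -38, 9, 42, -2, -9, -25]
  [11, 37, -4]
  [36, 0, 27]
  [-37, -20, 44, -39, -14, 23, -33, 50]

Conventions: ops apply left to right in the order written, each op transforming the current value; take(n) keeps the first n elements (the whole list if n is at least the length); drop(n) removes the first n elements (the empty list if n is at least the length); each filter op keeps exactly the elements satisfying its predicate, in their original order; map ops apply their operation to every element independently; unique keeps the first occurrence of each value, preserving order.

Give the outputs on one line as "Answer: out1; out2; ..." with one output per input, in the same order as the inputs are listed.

Execution, op by op:
  [-21, -25, 0, -31, -26, 17, 42, 30] -> [-21, -25, -31, 17] -> [-30, -34, -40, 8] -> [-40, -34, -30, 8] -> [240, 204, 180, -48]
  [-30, 7, 25, 32, -12, 22, -12, -6, -13, 13] -> [7, 25, -13, 13] -> [-2, 16, -22, 4] -> [-22, -2, 4, 16] -> [132, 12, -24, -96]
  [32, 25, -3, 5, -38, 9, 42, -2, -9, -25] -> [25, -3, 5, 9, -9, -25] -> [16, -12, -4, 0, -18, -34] -> [-34, -18, -12, -4, 0, 16] -> [204, 108, 72, 24, 0, -96]
  [11, 37, -4] -> [11, 37] -> [2, 28] -> [2, 28] -> [-12, -168]
  [36, 0, 27] -> [27] -> [18] -> [18] -> [-108]
  [-37, -20, 44, -39, -14, 23, -33, 50] -> [-37, -39, 23, -33] -> [-46, -48, 14, -42] -> [-48, -46, -42, 14] -> [288, 276, 252, -84]

[240, 204, 180, -48]; [132, 12, -24, -96]; [204, 108, 72, 24, 0, -96]; [-12, -168]; [-108]; [288, 276, 252, -84]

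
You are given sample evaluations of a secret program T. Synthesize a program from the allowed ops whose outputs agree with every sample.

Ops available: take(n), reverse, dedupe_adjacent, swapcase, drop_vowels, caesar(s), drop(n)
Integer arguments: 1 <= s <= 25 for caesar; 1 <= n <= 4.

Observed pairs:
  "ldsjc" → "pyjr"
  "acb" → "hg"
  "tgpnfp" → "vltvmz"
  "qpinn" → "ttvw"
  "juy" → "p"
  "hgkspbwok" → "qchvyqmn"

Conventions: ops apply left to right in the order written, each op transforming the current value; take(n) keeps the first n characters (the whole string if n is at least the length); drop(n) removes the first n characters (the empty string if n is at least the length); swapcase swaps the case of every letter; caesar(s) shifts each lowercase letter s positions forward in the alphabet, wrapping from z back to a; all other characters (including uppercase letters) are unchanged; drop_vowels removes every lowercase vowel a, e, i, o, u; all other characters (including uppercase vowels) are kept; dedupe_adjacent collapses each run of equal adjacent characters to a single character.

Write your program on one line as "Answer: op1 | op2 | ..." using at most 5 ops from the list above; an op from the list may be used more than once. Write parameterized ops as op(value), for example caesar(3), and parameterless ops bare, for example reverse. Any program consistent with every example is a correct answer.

reverse | caesar(6) | reverse | drop_vowels | reverse

Check, running the answer program on each example:
  "ldsjc" -> "cjsdl" -> "ipyjr" -> "rjypi" -> "rjyp" -> "pyjr"
  "acb" -> "bca" -> "hig" -> "gih" -> "gh" -> "hg"
  "tgpnfp" -> "pfnpgt" -> "vltvmz" -> "zmvtlv" -> "zmvtlv" -> "vltvmz"
  "qpinn" -> "nnipq" -> "ttovw" -> "wvott" -> "wvtt" -> "ttvw"
  "juy" -> "yuj" -> "eap" -> "pae" -> "p" -> "p"
  "hgkspbwok" -> "kowbpskgh" -> "quchvyqmn" -> "nmqyvhcuq" -> "nmqyvhcq" -> "qchvyqmn"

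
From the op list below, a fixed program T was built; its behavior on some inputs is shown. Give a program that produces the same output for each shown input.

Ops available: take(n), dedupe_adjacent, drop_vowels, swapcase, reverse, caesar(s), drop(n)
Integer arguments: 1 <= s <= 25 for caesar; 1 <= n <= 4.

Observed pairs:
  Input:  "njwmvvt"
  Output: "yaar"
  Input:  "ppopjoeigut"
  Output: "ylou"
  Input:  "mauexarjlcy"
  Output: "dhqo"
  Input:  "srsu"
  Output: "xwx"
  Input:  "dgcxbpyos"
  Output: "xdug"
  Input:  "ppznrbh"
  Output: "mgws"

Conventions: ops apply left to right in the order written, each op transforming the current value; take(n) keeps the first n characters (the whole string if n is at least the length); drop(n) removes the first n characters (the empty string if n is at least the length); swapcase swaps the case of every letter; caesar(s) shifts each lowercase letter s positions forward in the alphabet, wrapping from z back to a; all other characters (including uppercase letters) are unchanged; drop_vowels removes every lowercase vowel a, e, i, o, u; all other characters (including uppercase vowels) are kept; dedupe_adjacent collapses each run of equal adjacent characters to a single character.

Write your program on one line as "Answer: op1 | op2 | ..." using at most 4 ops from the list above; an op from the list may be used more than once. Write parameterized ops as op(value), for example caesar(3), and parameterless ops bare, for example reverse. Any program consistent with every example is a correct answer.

drop_vowels | caesar(5) | reverse | take(4)

Check, running the answer program on each example:
  "njwmvvt" -> "njwmvvt" -> "sobraay" -> "yaarbos" -> "yaar"
  "ppopjoeigut" -> "pppjgt" -> "uuuoly" -> "ylouuu" -> "ylou"
  "mauexarjlcy" -> "mxrjlcy" -> "rcwoqhd" -> "dhqowcr" -> "dhqo"
  "srsu" -> "srs" -> "xwx" -> "xwx" -> "xwx"
  "dgcxbpyos" -> "dgcxbpys" -> "ilhcgudx" -> "xdugchli" -> "xdug"
  "ppznrbh" -> "ppznrbh" -> "uueswgm" -> "mgwseuu" -> "mgws"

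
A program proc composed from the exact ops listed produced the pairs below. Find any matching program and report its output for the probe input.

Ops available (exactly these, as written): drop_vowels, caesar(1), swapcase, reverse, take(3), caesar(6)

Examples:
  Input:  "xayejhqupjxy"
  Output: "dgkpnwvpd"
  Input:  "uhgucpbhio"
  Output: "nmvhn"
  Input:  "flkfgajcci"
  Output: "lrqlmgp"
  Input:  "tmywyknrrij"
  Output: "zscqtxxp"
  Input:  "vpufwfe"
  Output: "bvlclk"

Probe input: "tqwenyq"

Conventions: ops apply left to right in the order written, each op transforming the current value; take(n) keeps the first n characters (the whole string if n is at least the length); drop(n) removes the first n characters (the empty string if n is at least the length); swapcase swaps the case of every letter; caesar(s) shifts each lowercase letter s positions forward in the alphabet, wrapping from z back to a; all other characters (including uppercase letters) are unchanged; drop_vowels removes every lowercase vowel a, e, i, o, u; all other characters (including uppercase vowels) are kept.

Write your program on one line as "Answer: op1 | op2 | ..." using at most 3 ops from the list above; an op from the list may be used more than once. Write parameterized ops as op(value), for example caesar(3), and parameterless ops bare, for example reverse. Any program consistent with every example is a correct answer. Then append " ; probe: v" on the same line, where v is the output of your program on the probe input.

caesar(6) | drop_vowels ; probe: "zwcktw"

Check, running the answer program on each example:
  "xayejhqupjxy" -> "dgekpnwavpde" -> "dgkpnwvpd"
  "uhgucpbhio" -> "anmaivhnou" -> "nmvhn"
  "flkfgajcci" -> "lrqlmgpiio" -> "lrqlmgp"
  "tmywyknrrij" -> "zseceqtxxop" -> "zscqtxxp"
  "vpufwfe" -> "bvalclk" -> "bvlclk"
  probe: "tqwenyq" -> "zwcktew" -> "zwcktw"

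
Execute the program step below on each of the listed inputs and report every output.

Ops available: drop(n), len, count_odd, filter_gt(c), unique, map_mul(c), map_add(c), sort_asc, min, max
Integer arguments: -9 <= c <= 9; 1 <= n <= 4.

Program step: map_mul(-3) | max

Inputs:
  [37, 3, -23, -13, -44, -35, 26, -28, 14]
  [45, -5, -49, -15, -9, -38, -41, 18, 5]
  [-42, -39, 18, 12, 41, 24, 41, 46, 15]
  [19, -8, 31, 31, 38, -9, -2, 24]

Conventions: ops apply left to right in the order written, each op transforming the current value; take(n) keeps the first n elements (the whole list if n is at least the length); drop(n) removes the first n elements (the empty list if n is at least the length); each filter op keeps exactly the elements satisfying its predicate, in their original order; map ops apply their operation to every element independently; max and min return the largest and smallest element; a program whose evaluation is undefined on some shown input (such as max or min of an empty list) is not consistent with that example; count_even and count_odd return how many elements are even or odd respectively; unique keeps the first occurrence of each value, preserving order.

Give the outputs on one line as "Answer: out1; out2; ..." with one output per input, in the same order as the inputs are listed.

Execution, op by op:
  [37, 3, -23, -13, -44, -35, 26, -28, 14] -> [-111, -9, 69, 39, 132, 105, -78, 84, -42] -> 132
  [45, -5, -49, -15, -9, -38, -41, 18, 5] -> [-135, 15, 147, 45, 27, 114, 123, -54, -15] -> 147
  [-42, -39, 18, 12, 41, 24, 41, 46, 15] -> [126, 117, -54, -36, -123, -72, -123, -138, -45] -> 126
  [19, -8, 31, 31, 38, -9, -2, 24] -> [-57, 24, -93, -93, -114, 27, 6, -72] -> 27

132; 147; 126; 27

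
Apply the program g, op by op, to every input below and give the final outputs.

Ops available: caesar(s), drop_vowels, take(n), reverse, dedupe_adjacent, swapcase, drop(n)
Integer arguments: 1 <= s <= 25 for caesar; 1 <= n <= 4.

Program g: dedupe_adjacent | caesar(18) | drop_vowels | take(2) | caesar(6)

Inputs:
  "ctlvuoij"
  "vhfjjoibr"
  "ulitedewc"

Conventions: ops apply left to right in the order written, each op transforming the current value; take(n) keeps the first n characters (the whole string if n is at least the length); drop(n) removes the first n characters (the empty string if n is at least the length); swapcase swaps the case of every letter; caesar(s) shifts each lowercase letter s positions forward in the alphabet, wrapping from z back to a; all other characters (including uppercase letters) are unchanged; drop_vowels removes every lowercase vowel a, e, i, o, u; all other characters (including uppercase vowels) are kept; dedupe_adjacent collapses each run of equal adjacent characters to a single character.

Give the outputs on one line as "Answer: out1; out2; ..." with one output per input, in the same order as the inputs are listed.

"rj"; "tf"; "sj"

Execution, op by op:
  "ctlvuoij" -> "ctlvuoij" -> "uldnmgab" -> "ldnmgb" -> "ld" -> "rj"
  "vhfjjoibr" -> "vhfjoibr" -> "nzxbgatj" -> "nzxbgtj" -> "nz" -> "tf"
  "ulitedewc" -> "ulitedewc" -> "mdalwvwou" -> "mdlwvw" -> "md" -> "sj"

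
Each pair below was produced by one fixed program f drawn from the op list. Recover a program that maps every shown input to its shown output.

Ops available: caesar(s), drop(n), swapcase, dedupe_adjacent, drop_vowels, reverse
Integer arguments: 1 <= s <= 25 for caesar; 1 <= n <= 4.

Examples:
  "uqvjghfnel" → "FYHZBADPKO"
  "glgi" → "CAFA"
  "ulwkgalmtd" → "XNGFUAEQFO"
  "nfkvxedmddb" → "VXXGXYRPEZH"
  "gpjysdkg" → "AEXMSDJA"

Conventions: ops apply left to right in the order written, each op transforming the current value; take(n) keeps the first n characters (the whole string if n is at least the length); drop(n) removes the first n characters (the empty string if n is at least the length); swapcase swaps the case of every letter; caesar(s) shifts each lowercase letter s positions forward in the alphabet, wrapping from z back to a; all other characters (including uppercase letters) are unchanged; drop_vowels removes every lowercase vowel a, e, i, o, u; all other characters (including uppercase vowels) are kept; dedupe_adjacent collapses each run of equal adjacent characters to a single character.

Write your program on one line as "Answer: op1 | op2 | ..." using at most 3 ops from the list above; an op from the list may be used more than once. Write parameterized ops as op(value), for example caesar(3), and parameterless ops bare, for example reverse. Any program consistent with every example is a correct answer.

caesar(20) | reverse | swapcase

Check, running the answer program on each example:
  "uqvjghfnel" -> "okpdabzhyf" -> "fyhzbadpko" -> "FYHZBADPKO"
  "glgi" -> "afac" -> "cafa" -> "CAFA"
  "ulwkgalmtd" -> "ofqeaufgnx" -> "xngfuaeqfo" -> "XNGFUAEQFO"
  "nfkvxedmddb" -> "hzepryxgxxv" -> "vxxgxyrpezh" -> "VXXGXYRPEZH"
  "gpjysdkg" -> "ajdsmxea" -> "aexmsdja" -> "AEXMSDJA"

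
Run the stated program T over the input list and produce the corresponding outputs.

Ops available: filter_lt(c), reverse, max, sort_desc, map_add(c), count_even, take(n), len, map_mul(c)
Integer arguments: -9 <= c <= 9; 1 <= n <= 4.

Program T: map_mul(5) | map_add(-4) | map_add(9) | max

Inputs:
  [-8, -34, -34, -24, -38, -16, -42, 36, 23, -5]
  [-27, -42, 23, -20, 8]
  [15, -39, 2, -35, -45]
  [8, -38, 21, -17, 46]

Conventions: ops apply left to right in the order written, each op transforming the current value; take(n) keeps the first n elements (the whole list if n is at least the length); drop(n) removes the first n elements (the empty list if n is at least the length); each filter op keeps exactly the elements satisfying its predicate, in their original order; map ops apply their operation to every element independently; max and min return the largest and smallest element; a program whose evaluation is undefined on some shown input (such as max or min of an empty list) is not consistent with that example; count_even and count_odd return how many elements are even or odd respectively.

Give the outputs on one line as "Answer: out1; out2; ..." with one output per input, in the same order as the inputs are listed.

Execution, op by op:
  [-8, -34, -34, -24, -38, -16, -42, 36, 23, -5] -> [-40, -170, -170, -120, -190, -80, -210, 180, 115, -25] -> [-44, -174, -174, -124, -194, -84, -214, 176, 111, -29] -> [-35, -165, -165, -115, -185, -75, -205, 185, 120, -20] -> 185
  [-27, -42, 23, -20, 8] -> [-135, -210, 115, -100, 40] -> [-139, -214, 111, -104, 36] -> [-130, -205, 120, -95, 45] -> 120
  [15, -39, 2, -35, -45] -> [75, -195, 10, -175, -225] -> [71, -199, 6, -179, -229] -> [80, -190, 15, -170, -220] -> 80
  [8, -38, 21, -17, 46] -> [40, -190, 105, -85, 230] -> [36, -194, 101, -89, 226] -> [45, -185, 110, -80, 235] -> 235

185; 120; 80; 235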